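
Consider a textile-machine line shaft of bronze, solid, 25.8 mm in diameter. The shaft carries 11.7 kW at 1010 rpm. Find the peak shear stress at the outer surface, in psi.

ω = 2π·1010/60 = 105.8 rad/s, so T = P/ω = 11.7×10³ / 105.8 = 110.6 N·m.
J = πd⁴/32 = π(0.0258)⁴/32 = 4.350×10^-8 m⁴.
τ_max = T·r/J = 110.6 × 0.0129 / 4.350×10^-8 = 3.281×10^7 Pa.

4760 psi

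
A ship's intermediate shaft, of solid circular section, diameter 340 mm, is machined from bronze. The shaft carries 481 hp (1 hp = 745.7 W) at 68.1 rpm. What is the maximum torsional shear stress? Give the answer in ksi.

0.945 ksi

ω = 2π·68.1/60 = 7.131 rad/s, so T = P/ω = 481×745.7 / 7.131 = 50300 N·m.
J = πd⁴/32 = π(0.340)⁴/32 = 1.312×10^-3 m⁴.
τ_max = T·r/J = 50300 × 0.170 / 1.312×10^-3 = 6.517×10^6 Pa.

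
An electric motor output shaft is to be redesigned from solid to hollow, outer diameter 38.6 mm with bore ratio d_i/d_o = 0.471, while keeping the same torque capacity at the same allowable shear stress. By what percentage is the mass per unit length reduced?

Equal τ_max and T ⇒ the solid shaft needs d_s³ = d_o³(1−k⁴), so d_s = 38.6·(1−0.471⁴)^(1/3) = 37.96 mm.
Area ratio A_h/A_s = d_o²(1−k²)/d_s² = (1−k²)/(1−k⁴)^(2/3) = 0.8048.
Mass saving = 1 − 0.8048 = 19.5 %.

19.5 %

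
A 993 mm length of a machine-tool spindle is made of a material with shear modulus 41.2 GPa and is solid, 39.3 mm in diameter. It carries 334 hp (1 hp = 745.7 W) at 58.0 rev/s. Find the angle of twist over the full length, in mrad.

ω = 2π·58.0 = 364.4 rad/s, so T = P/ω = 334×745.7 / 364.4 = 683.4 N·m.
J = πd⁴/32 = π(0.0393)⁴/32 = 2.342×10^-7 m⁴.
θ = T·L/(G·J) = 683.4 × 0.993 / (41.2×10⁹ × 2.342×10^-7) = 0.07034 rad.

70.3 mrad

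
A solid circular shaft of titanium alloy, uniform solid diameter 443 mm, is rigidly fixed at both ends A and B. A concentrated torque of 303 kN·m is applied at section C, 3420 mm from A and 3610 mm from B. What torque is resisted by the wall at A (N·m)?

With uniform GJ and both ends fixed, compatibility θ_AC = θ_CB gives T_A·a = T_B·b, together with T_A + T_B = T₀.
T_A = T₀·b/(a+b) = 303000·3610/7030 = 155600 N·m; T_B = 147400 N·m.

156000 N·m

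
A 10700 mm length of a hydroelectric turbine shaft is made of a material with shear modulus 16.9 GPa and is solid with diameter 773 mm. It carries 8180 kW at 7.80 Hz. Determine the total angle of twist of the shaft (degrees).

0.173°

ω = 2π·7.80 = 49.01 rad/s, so T = P/ω = 8180×10³ / 49.01 = 166900 N·m.
J = πd⁴/32 = π(0.773)⁴/32 = 0.03505 m⁴.
θ = T·L/(G·J) = 166900 × 10.7 / (16.9×10⁹ × 0.03505) = 3.015×10^-3 rad.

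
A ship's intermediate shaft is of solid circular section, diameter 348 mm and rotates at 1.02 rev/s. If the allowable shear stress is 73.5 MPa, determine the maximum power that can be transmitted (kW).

3900 kW

J = πd⁴/32 = π(0.348)⁴/32 = 1.440×10^-3 m⁴.
T_max = τ_allow·J/r = 7.35×10^7 × 1.440×10^-3 / 0.174 = 608200 N·m.
ω = 2π·1.02 = 6.409 rad/s, so P_max = T_max·ω = 3.898×10^6 W.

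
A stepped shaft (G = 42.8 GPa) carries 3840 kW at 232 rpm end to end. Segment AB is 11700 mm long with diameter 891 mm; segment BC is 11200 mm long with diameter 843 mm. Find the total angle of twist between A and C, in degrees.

0.0878°

ω = 2π·232/60 = 24.29 rad/s, so T = P/ω = 3840×10³ / 24.29 = 158100 N·m.
J_AB = π(0.891)⁴/32 = 0.0619 m⁴; J_BC = π(0.843)⁴/32 = 0.0496 m⁴.
θ = (T/G)·Σ L_i/J_i = (158100/42.8×10⁹)·(11.7/0.0619 + 11.2/0.0496) = 1.533×10^-3 rad.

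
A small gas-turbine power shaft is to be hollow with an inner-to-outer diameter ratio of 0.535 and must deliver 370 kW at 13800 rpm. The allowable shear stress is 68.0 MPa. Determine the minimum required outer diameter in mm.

ω = 2π·13800/60 = 1445 rad/s, so T = P/ω = 370×10³ / 1445 = 256.0 N·m.
For a hollow shaft with d_i/d_o = 0.535: τ_max = 16T/(π d_o³ (1−k⁴)), so d_o = [16T/(π τ_allow (1−k⁴))]^(1/3) = [16·256.0/(π·6.80×10^7·0.9181)]^(1/3) = 0.02754 m.

27.5 mm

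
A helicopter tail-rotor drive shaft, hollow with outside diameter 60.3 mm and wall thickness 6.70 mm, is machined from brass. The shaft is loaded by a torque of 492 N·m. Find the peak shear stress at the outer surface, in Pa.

J = π(d_o⁴ − d_i⁴)/32 = π(0.0603⁴ − 0.0469⁴)/32 = 8.230×10^-7 m⁴.
τ_max = T·r/J = 492.0 × 0.0301 / 8.230×10^-7 = 1.802×10^7 Pa.

1.80e7 Pa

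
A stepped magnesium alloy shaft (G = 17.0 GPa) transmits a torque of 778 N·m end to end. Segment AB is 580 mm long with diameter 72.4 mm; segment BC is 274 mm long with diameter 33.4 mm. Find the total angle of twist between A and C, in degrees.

J_AB = π(0.0724)⁴/32 = 2.70×10^-6 m⁴; J_BC = π(0.0334)⁴/32 = 1.22×10^-7 m⁴.
θ = (T/G)·Σ L_i/J_i = (778.0/17.0×10⁹)·(0.580/2.70×10^-6 + 0.274/1.22×10^-7) = 0.1125 rad.

6.44°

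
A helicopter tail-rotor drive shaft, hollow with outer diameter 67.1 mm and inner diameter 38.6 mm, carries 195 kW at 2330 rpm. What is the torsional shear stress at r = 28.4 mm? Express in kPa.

ω = 2π·2330/60 = 244.0 rad/s, so T = P/ω = 195×10³ / 244.0 = 799.2 N·m.
J = π(d_o⁴ − d_i⁴)/32 = π(0.0671⁴ − 0.0386⁴)/32 = 1.772×10^-6 m⁴.
Shear stress varies linearly with radius: τ = T·r/J = 799.2 × 0.0284 / 1.772×10^-6 = 1.281×10^7 Pa.

12800 kPa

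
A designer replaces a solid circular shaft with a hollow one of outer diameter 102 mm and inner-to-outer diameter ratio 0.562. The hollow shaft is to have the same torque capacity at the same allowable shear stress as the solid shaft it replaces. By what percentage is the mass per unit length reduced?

26.6 %

Equal τ_max and T ⇒ the solid shaft needs d_s³ = d_o³(1−k⁴), so d_s = 102·(1−0.562⁴)^(1/3) = 98.49 mm.
Area ratio A_h/A_s = d_o²(1−k²)/d_s² = (1−k²)/(1−k⁴)^(2/3) = 0.7338.
Mass saving = 1 − 0.7338 = 26.6 %.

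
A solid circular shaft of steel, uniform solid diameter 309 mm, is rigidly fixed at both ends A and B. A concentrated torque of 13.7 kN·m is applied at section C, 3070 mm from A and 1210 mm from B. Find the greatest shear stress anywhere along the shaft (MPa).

With uniform GJ and both ends fixed, compatibility θ_AC = θ_CB gives T_A·a = T_B·b, together with T_A + T_B = T₀.
T_A = T₀·b/(a+b) = 13700·1210/4280 = 3873 N·m; T_B = 9827 N·m.
τ in each portion: τ_AC = 6.69×10^5 Pa, τ_CB = 1.70×10^6 Pa; maximum is in CB.
τ_max = T_CB·r/J = 9827·0.154/8.95×10^-4 = 1.696×10^6 Pa.

1.70 MPa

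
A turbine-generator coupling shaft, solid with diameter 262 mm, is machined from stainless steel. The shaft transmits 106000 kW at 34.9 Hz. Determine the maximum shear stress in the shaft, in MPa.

137 MPa

ω = 2π·34.9 = 219.3 rad/s, so T = P/ω = 106000×10³ / 219.3 = 483400 N·m.
J = πd⁴/32 = π(0.262)⁴/32 = 4.626×10^-4 m⁴.
τ_max = T·r/J = 483400 × 0.131 / 4.626×10^-4 = 1.369×10^8 Pa.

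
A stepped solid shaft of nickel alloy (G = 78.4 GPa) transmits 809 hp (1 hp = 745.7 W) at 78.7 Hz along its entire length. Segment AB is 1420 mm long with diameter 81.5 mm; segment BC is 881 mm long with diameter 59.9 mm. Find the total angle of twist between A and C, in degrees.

ω = 2π·78.7 = 494.5 rad/s, so T = P/ω = 809×745.7 / 494.5 = 1220 N·m.
J_AB = π(0.0815)⁴/32 = 4.33×10^-6 m⁴; J_BC = π(0.0599)⁴/32 = 1.26×10^-6 m⁴.
θ = (T/G)·Σ L_i/J_i = (1220/78.4×10⁹)·(1.42/4.33×10^-6 + 0.881/1.26×10^-6) = 0.01595 rad.

0.914°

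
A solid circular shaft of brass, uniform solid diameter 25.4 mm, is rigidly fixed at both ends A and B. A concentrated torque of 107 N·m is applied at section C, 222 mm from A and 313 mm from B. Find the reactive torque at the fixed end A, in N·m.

62.6 N·m

With uniform GJ and both ends fixed, compatibility θ_AC = θ_CB gives T_A·a = T_B·b, together with T_A + T_B = T₀.
T_A = T₀·b/(a+b) = 107.0·313/535.0 = 62.60 N·m; T_B = 44.40 N·m.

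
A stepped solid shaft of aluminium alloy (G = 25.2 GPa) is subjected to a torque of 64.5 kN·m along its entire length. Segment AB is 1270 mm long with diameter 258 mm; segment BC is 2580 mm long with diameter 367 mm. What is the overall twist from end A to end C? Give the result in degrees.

0.641°

J_AB = π(0.258)⁴/32 = 4.35×10^-4 m⁴; J_BC = π(0.367)⁴/32 = 1.78×10^-3 m⁴.
θ = (T/G)·Σ L_i/J_i = (64500/25.2×10⁹)·(1.27/4.35×10^-4 + 2.58/1.78×10^-3) = 0.01118 rad.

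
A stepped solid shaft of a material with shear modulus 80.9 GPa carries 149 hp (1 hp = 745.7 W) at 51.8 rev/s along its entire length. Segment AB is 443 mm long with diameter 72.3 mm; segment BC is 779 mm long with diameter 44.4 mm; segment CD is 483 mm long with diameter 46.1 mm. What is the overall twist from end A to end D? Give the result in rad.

ω = 2π·51.8 = 325.5 rad/s, so T = P/ω = 149×745.7 / 325.5 = 341.4 N·m.
J_AB = π(0.0723)⁴/32 = 2.68×10^-6 m⁴; J_BC = π(0.0444)⁴/32 = 3.82×10^-7 m⁴; J_CD = π(0.0461)⁴/32 = 4.43×10^-7 m⁴.
θ = (T/G)·Σ L_i/J_i = (341.4/80.9×10⁹)·(0.443/2.68×10^-6 + 0.779/3.82×10^-7 + 0.483/4.43×10^-7) = 0.01391 rad.

0.0139 rad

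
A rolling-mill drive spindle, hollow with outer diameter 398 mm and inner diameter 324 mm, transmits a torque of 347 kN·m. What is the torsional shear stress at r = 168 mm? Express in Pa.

4.22e7 Pa

J = π(d_o⁴ − d_i⁴)/32 = π(0.398⁴ − 0.324⁴)/32 = 1.382×10^-3 m⁴.
Shear stress varies linearly with radius: τ = T·r/J = 347000 × 0.168 / 1.382×10^-3 = 4.220×10^7 Pa.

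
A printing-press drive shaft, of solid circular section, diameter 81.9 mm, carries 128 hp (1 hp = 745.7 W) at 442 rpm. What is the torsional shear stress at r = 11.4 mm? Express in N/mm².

5.32 N/mm²

ω = 2π·442/60 = 46.29 rad/s, so T = P/ω = 128×745.7 / 46.29 = 2062 N·m.
J = πd⁴/32 = π(0.0819)⁴/32 = 4.417×10^-6 m⁴.
Shear stress varies linearly with radius: τ = T·r/J = 2062 × 0.0114 / 4.417×10^-6 = 5.322×10^6 Pa.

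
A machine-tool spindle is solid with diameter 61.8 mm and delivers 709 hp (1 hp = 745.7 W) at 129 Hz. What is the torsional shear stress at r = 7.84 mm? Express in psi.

ω = 2π·129 = 810.5 rad/s, so T = P/ω = 709×745.7 / 810.5 = 652.3 N·m.
J = πd⁴/32 = π(0.0618)⁴/32 = 1.432×10^-6 m⁴.
Shear stress varies linearly with radius: τ = T·r/J = 652.3 × 0.00784 / 1.432×10^-6 = 3.571×10^6 Pa.

518 psi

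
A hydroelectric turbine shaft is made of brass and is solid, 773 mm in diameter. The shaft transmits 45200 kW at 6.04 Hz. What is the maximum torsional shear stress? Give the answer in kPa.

13100 kPa

ω = 2π·6.04 = 37.95 rad/s, so T = P/ω = 45200×10³ / 37.95 = 1.191e6 N·m.
J = πd⁴/32 = π(0.773)⁴/32 = 0.03505 m⁴.
τ_max = T·r/J = 1.191e6 × 0.387 / 0.03505 = 1.313×10^7 Pa.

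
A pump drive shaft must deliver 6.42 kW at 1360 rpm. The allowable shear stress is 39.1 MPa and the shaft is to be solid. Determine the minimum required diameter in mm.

ω = 2π·1360/60 = 142.4 rad/s, so T = P/ω = 6.42×10³ / 142.4 = 45.08 N·m.
For a solid shaft τ_max = 16T/(πd³), so d = (16T/(π τ_allow))^(1/3) = (16·45.08/(π·3.91×10^7))^(1/3) = 0.01804 m.

18.0 mm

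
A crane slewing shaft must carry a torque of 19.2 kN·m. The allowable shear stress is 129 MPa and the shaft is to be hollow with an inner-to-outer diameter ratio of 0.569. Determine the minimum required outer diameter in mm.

94.6 mm

For a hollow shaft with d_i/d_o = 0.569: τ_max = 16T/(π d_o³ (1−k⁴)), so d_o = [16T/(π τ_allow (1−k⁴))]^(1/3) = [16·19200/(π·1.29×10^8·0.8952)]^(1/3) = 0.09461 m.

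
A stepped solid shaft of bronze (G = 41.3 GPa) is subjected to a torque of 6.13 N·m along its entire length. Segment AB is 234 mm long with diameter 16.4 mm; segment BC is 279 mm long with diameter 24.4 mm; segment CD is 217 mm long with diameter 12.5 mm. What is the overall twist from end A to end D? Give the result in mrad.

J_AB = π(0.0164)⁴/32 = 7.10×10^-9 m⁴; J_BC = π(0.0244)⁴/32 = 3.48×10^-8 m⁴; J_CD = π(0.0125)⁴/32 = 2.40×10^-9 m⁴.
θ = (T/G)·Σ L_i/J_i = (6.130/41.3×10⁹)·(0.234/7.10×10^-9 + 0.279/3.48×10^-8 + 0.217/2.40×10^-9) = 0.01952 rad.

19.5 mrad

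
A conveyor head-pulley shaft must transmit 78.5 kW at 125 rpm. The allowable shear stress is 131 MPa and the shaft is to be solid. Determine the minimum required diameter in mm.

61.5 mm

ω = 2π·125/60 = 13.09 rad/s, so T = P/ω = 78.5×10³ / 13.09 = 5997 N·m.
For a solid shaft τ_max = 16T/(πd³), so d = (16T/(π τ_allow))^(1/3) = (16·5997/(π·1.31×10^8))^(1/3) = 0.06155 m.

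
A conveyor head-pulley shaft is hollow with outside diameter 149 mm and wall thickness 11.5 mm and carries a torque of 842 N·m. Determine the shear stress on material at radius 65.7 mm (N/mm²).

J = π(d_o⁴ − d_i⁴)/32 = π(0.149⁴ − 0.126⁴)/32 = 2.364×10^-5 m⁴.
Shear stress varies linearly with radius: τ = T·r/J = 842.0 × 0.0657 / 2.364×10^-5 = 2.340×10^6 Pa.

2.34 N/mm²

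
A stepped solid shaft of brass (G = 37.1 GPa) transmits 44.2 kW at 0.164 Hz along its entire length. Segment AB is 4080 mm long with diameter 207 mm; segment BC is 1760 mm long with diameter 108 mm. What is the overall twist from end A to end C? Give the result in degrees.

10.2°

ω = 2π·0.164 = 1.030 rad/s, so T = P/ω = 44.2×10³ / 1.030 = 42890 N·m.
J_AB = π(0.207)⁴/32 = 1.80×10^-4 m⁴; J_BC = π(0.108)⁴/32 = 1.34×10^-5 m⁴.
θ = (T/G)·Σ L_i/J_i = (42890/37.1×10⁹)·(4.08/1.80×10^-4 + 1.76/1.34×10^-5) = 0.1785 rad.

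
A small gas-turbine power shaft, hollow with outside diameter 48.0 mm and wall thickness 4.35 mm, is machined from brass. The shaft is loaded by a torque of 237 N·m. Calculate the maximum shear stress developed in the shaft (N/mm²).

19.8 N/mm²

J = π(d_o⁴ − d_i⁴)/32 = π(0.0480⁴ − 0.0393⁴)/32 = 2.870×10^-7 m⁴.
τ_max = T·r/J = 237.0 × 0.0240 / 2.870×10^-7 = 1.982×10^7 Pa.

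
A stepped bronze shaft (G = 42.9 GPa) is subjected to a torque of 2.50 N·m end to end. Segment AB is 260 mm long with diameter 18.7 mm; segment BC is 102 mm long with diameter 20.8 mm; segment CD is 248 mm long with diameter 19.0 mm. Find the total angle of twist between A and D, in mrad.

J_AB = π(0.0187)⁴/32 = 1.20×10^-8 m⁴; J_BC = π(0.0208)⁴/32 = 1.84×10^-8 m⁴; J_CD = π(0.0190)⁴/32 = 1.28×10^-8 m⁴.
θ = (T/G)·Σ L_i/J_i = (2.500/42.9×10⁹)·(0.260/1.20×10^-8 + 0.102/1.84×10^-8 + 0.248/1.28×10^-8) = 2.715×10^-3 rad.

2.72 mrad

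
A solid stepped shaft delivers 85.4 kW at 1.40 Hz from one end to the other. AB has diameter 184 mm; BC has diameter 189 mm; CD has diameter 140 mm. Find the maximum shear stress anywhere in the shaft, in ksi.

2.61 ksi

ω = 2π·1.40 = 8.796 rad/s, so T = P/ω = 85.4×10³ / 8.796 = 9708 N·m.
Under the same torque, τ_max = 16T/(πd³) is largest where d is smallest — segment CD (d = 140 mm).
τ_max = 16·9708/(π·(0.140)³) = 1.802×10^7 Pa.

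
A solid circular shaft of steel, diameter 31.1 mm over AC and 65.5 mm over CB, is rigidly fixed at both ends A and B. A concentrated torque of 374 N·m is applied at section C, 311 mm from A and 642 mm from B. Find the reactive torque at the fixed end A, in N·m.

35.5 N·m

Compatibility: T_A·a/J_AC = T_B·b/J_CB with T_A + T_B = T₀.
J_AC = 9.18×10^-8 m⁴, J_CB = 1.81×10^-6 m⁴, so T_A = T₀·(J_AC/a)/((J_AC/a)+(J_CB/b)) = 35.51 N·m, T_B = 338.5 N·m.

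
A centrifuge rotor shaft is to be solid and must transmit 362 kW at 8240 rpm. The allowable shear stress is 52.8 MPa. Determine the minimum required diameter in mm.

ω = 2π·8240/60 = 862.9 rad/s, so T = P/ω = 362×10³ / 862.9 = 419.5 N·m.
For a solid shaft τ_max = 16T/(πd³), so d = (16T/(π τ_allow))^(1/3) = (16·419.5/(π·5.28×10^7))^(1/3) = 0.03433 m.

34.3 mm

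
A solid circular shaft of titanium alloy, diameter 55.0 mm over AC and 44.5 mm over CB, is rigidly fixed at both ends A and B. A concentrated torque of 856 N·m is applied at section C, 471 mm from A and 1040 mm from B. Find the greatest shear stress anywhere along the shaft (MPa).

Compatibility: T_A·a/J_AC = T_B·b/J_CB with T_A + T_B = T₀.
J_AC = 8.98×10^-7 m⁴, J_CB = 3.85×10^-7 m⁴, so T_A = T₀·(J_AC/a)/((J_AC/a)+(J_CB/b)) = 716.9 N·m, T_B = 139.1 N·m.
τ in each portion: τ_AC = 2.19×10^7 Pa, τ_CB = 8.04×10^6 Pa; maximum is in AC.
τ_max = T_AC·r/J = 716.9·0.0275/8.98×10^-7 = 2.194×10^7 Pa.

21.9 MPa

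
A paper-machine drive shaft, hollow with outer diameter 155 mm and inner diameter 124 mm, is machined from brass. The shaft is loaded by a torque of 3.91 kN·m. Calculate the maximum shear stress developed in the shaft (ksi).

1.31 ksi

J = π(d_o⁴ − d_i⁴)/32 = π(0.155⁴ − 0.124⁴)/32 = 3.346×10^-5 m⁴.
τ_max = T·r/J = 3910 × 0.0775 / 3.346×10^-5 = 9.057×10^6 Pa.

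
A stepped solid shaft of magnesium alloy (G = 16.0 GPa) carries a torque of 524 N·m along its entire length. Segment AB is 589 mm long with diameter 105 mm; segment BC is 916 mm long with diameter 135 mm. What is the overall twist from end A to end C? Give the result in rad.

0.00254 rad

J_AB = π(0.105)⁴/32 = 1.19×10^-5 m⁴; J_BC = π(0.135)⁴/32 = 3.26×10^-5 m⁴.
θ = (T/G)·Σ L_i/J_i = (524.0/16.0×10⁹)·(0.589/1.19×10^-5 + 0.916/3.26×10^-5) = 2.536×10^-3 rad.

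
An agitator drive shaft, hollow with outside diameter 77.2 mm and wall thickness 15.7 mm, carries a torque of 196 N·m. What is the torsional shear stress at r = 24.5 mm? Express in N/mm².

J = π(d_o⁴ − d_i⁴)/32 = π(0.0772⁴ − 0.0458⁴)/32 = 3.055×10^-6 m⁴.
Shear stress varies linearly with radius: τ = T·r/J = 196.0 × 0.0245 / 3.055×10^-6 = 1.572×10^6 Pa.

1.57 N/mm²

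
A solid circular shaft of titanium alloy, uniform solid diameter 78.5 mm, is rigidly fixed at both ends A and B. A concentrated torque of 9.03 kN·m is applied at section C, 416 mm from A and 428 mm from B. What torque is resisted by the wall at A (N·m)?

With uniform GJ and both ends fixed, compatibility θ_AC = θ_CB gives T_A·a = T_B·b, together with T_A + T_B = T₀.
T_A = T₀·b/(a+b) = 9030·428/844.0 = 4579 N·m; T_B = 4451 N·m.

4580 N·m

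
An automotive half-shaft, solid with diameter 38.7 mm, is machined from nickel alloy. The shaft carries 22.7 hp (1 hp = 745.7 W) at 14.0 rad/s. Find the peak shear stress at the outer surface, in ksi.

ω = 14.0 rad/s, so T = P/ω = 22.7×745.7 / 14.00 = 1209 N·m.
J = πd⁴/32 = π(0.0387)⁴/32 = 2.202×10^-7 m⁴.
τ_max = T·r/J = 1209 × 0.0194 / 2.202×10^-7 = 1.062×10^8 Pa.

15.4 ksi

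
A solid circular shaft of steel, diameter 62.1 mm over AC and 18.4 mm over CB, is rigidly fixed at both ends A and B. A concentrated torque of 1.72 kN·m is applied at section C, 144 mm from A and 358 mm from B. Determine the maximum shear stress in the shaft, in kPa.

36500 kPa

Compatibility: T_A·a/J_AC = T_B·b/J_CB with T_A + T_B = T₀.
J_AC = 1.46×10^-6 m⁴, J_CB = 1.13×10^-8 m⁴, so T_A = T₀·(J_AC/a)/((J_AC/a)+(J_CB/b)) = 1715 N·m, T_B = 5.316 N·m.
τ in each portion: τ_AC = 3.65×10^7 Pa, τ_CB = 4.35×10^6 Pa; maximum is in AC.
τ_max = T_AC·r/J = 1715·0.0311/1.46×10^-6 = 3.647×10^7 Pa.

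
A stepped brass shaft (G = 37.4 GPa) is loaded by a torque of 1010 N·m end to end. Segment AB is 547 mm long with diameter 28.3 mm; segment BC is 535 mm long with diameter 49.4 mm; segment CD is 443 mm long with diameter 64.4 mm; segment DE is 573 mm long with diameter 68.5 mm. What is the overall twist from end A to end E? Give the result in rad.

0.274 rad

J_AB = π(0.0283)⁴/32 = 6.30×10^-8 m⁴; J_BC = π(0.0494)⁴/32 = 5.85×10^-7 m⁴; J_CD = π(0.0644)⁴/32 = 1.69×10^-6 m⁴; J_DE = π(0.0685)⁴/32 = 2.16×10^-6 m⁴.
θ = (T/G)·Σ L_i/J_i = (1010/37.4×10⁹)·(0.547/6.30×10^-8 + 0.535/5.85×10^-7 + 0.443/1.69×10^-6 + 0.573/2.16×10^-6) = 0.2735 rad.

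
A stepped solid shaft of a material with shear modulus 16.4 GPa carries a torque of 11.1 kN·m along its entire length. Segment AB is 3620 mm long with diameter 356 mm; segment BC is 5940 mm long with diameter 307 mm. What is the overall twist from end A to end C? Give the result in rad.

0.00616 rad

J_AB = π(0.356)⁴/32 = 1.58×10^-3 m⁴; J_BC = π(0.307)⁴/32 = 8.72×10^-4 m⁴.
θ = (T/G)·Σ L_i/J_i = (11100/16.4×10⁹)·(3.62/1.58×10^-3 + 5.94/8.72×10^-4) = 6.164×10^-3 rad.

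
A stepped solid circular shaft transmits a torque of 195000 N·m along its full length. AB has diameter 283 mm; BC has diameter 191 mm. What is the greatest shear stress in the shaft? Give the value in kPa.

143000 kPa

Under the same torque, τ_max = 16T/(πd³) is largest where d is smallest — segment BC (d = 191 mm).
τ_max = 16·195000/(π·(0.191)³) = 1.425×10^8 Pa.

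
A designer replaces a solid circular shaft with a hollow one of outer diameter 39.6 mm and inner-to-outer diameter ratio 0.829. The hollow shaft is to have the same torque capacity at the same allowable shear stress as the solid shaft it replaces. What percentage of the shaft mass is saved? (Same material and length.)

Equal τ_max and T ⇒ the solid shaft needs d_s³ = d_o³(1−k⁴), so d_s = 39.6·(1−0.829⁴)^(1/3) = 32.00 mm.
Area ratio A_h/A_s = d_o²(1−k²)/d_s² = (1−k²)/(1−k⁴)^(2/3) = 0.4789.
Mass saving = 1 − 0.4789 = 52.1 %.

52.1 %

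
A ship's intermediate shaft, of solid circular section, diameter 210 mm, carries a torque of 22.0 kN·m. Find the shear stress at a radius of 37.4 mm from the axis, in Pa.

J = πd⁴/32 = π(0.210)⁴/32 = 1.909×10^-4 m⁴.
Shear stress varies linearly with radius: τ = T·r/J = 22000 × 0.0374 / 1.909×10^-4 = 4.309×10^6 Pa.

4.31e6 Pa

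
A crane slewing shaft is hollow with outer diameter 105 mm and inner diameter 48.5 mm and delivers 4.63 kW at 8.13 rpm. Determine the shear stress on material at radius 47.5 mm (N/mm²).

ω = 2π·8.13/60 = 0.8514 rad/s, so T = P/ω = 4.63×10³ / 0.8514 = 5438 N·m.
J = π(d_o⁴ − d_i⁴)/32 = π(0.105⁴ − 0.0485⁴)/32 = 1.139×10^-5 m⁴.
Shear stress varies linearly with radius: τ = T·r/J = 5438 × 0.0475 / 1.139×10^-5 = 2.268×10^7 Pa.

22.7 N/mm²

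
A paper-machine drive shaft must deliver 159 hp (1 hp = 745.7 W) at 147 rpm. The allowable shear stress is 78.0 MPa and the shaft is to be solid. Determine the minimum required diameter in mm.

ω = 2π·147/60 = 15.39 rad/s, so T = P/ω = 159×745.7 / 15.39 = 7702 N·m.
For a solid shaft τ_max = 16T/(πd³), so d = (16T/(π τ_allow))^(1/3) = (16·7702/(π·7.80×10^7))^(1/3) = 0.07952 m.

79.5 mm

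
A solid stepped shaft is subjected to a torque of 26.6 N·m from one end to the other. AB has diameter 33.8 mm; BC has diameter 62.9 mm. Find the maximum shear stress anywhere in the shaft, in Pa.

3.51e6 Pa

Under the same torque, τ_max = 16T/(πd³) is largest where d is smallest — segment AB (d = 33.8 mm).
τ_max = 16·26.60/(π·(0.0338)³) = 3.508×10^6 Pa.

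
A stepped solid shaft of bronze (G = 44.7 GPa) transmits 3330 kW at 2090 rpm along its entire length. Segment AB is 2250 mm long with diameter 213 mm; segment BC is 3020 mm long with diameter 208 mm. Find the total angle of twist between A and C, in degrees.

ω = 2π·2090/60 = 218.9 rad/s, so T = P/ω = 3330×10³ / 218.9 = 15210 N·m.
J_AB = π(0.213)⁴/32 = 2.02×10^-4 m⁴; J_BC = π(0.208)⁴/32 = 1.84×10^-4 m⁴.
θ = (T/G)·Σ L_i/J_i = (15210/44.7×10⁹)·(2.25/2.02×10^-4 + 3.02/1.84×10^-4) = 9.384×10^-3 rad.

0.538°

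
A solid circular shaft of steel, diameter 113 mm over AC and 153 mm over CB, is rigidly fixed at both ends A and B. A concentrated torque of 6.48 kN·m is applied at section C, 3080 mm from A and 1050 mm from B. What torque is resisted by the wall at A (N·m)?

Compatibility: T_A·a/J_AC = T_B·b/J_CB with T_A + T_B = T₀.
J_AC = 1.60×10^-5 m⁴, J_CB = 5.38×10^-5 m⁴, so T_A = T₀·(J_AC/a)/((J_AC/a)+(J_CB/b)) = 596.8 N·m, T_B = 5883 N·m.

597 N·m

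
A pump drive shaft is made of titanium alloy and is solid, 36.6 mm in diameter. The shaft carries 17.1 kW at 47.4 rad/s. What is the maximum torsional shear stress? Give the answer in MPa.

ω = 47.4 rad/s, so T = P/ω = 17.1×10³ / 47.40 = 360.8 N·m.
J = πd⁴/32 = π(0.0366)⁴/32 = 1.762×10^-7 m⁴.
τ_max = T·r/J = 360.8 × 0.0183 / 1.762×10^-7 = 3.748×10^7 Pa.

37.5 MPa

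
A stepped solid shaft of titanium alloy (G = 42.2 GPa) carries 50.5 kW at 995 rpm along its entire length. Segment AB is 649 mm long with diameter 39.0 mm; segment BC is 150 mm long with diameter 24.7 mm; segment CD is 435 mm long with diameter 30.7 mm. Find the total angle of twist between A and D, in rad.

ω = 2π·995/60 = 104.2 rad/s, so T = P/ω = 50.5×10³ / 104.2 = 484.7 N·m.
J_AB = π(0.0390)⁴/32 = 2.27×10^-7 m⁴; J_BC = π(0.0247)⁴/32 = 3.65×10^-8 m⁴; J_CD = π(0.0307)⁴/32 = 8.72×10^-8 m⁴.
θ = (T/G)·Σ L_i/J_i = (484.7/42.2×10⁹)·(0.649/2.27×10^-7 + 0.150/3.65×10^-8 + 0.435/8.72×10^-8) = 0.1373 rad.

0.137 rad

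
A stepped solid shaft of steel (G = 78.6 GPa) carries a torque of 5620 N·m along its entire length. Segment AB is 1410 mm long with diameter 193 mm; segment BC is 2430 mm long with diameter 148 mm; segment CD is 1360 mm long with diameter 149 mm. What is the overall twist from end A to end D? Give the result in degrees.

0.369°

J_AB = π(0.193)⁴/32 = 1.36×10^-4 m⁴; J_BC = π(0.148)⁴/32 = 4.71×10^-5 m⁴; J_CD = π(0.149)⁴/32 = 4.84×10^-5 m⁴.
θ = (T/G)·Σ L_i/J_i = (5620/78.6×10⁹)·(1.41/1.36×10^-4 + 2.43/4.71×10^-5 + 1.36/4.84×10^-5) = 6.438×10^-3 rad.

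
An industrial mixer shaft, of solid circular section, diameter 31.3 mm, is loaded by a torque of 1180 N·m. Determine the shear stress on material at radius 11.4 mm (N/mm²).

143 N/mm²

J = πd⁴/32 = π(0.0313)⁴/32 = 9.423×10^-8 m⁴.
Shear stress varies linearly with radius: τ = T·r/J = 1180 × 0.0114 / 9.423×10^-8 = 1.428×10^8 Pa.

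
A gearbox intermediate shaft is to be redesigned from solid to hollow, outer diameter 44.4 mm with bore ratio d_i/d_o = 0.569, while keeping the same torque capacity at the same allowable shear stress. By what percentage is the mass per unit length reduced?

Equal τ_max and T ⇒ the solid shaft needs d_s³ = d_o³(1−k⁴), so d_s = 44.4·(1−0.569⁴)^(1/3) = 42.79 mm.
Area ratio A_h/A_s = d_o²(1−k²)/d_s² = (1−k²)/(1−k⁴)^(2/3) = 0.7280.
Mass saving = 1 − 0.7280 = 27.2 %.

27.2 %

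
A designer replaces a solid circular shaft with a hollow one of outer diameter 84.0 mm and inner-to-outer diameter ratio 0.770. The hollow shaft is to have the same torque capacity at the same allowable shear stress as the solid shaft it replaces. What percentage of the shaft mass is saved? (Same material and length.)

Equal τ_max and T ⇒ the solid shaft needs d_s³ = d_o³(1−k⁴), so d_s = 84.0·(1−0.770⁴)^(1/3) = 72.71 mm.
Area ratio A_h/A_s = d_o²(1−k²)/d_s² = (1−k²)/(1−k⁴)^(2/3) = 0.5434.
Mass saving = 1 − 0.5434 = 45.7 %.

45.7 %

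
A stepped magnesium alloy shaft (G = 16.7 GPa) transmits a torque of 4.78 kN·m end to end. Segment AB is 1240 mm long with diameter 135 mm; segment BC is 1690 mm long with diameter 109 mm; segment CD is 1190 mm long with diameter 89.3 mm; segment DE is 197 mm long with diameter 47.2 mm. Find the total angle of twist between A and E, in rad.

J_AB = π(0.135)⁴/32 = 3.26×10^-5 m⁴; J_BC = π(0.109)⁴/32 = 1.39×10^-5 m⁴; J_CD = π(0.0893)⁴/32 = 6.24×10^-6 m⁴; J_DE = π(0.0472)⁴/32 = 4.87×10^-7 m⁴.
θ = (T/G)·Σ L_i/J_i = (4780/16.7×10⁹)·(1.24/3.26×10^-5 + 1.69/1.39×10^-5 + 1.19/6.24×10^-6 + 0.197/4.87×10^-7) = 0.2161 rad.

0.216 rad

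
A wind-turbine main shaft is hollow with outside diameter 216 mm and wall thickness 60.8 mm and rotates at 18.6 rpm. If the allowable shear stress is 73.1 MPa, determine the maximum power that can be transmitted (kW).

271 kW

J = π(d_o⁴ − d_i⁴)/32 = π(0.216⁴ − 0.0944⁴)/32 = 2.059×10^-4 m⁴.
T_max = τ_allow·J/r = 7.31×10^7 × 2.059×10^-4 / 0.108 = 139400 N·m.
ω = 2π·18.6/60 = 1.948 rad/s, so P_max = T_max·ω = 2.715×10^5 W.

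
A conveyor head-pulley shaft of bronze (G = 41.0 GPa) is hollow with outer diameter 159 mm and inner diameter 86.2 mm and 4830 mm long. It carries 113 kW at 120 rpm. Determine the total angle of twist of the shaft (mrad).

ω = 2π·120/60 = 12.57 rad/s, so T = P/ω = 113×10³ / 12.57 = 8992 N·m.
J = π(d_o⁴ − d_i⁴)/32 = π(0.159⁴ − 0.0862⁴)/32 = 5.733×10^-5 m⁴.
θ = T·L/(G·J) = 8992 × 4.83 / (41.0×10⁹ × 5.733×10^-5) = 0.01848 rad.

18.5 mrad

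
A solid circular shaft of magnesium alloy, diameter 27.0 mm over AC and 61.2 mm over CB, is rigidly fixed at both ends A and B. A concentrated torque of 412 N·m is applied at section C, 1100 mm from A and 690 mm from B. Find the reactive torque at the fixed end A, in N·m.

9.56 N·m

Compatibility: T_A·a/J_AC = T_B·b/J_CB with T_A + T_B = T₀.
J_AC = 5.22×10^-8 m⁴, J_CB = 1.38×10^-6 m⁴, so T_A = T₀·(J_AC/a)/((J_AC/a)+(J_CB/b)) = 9.563 N·m, T_B = 402.4 N·m.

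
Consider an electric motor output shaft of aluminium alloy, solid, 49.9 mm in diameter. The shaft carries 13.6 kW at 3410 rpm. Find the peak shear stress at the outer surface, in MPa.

1.56 MPa

ω = 2π·3410/60 = 357.1 rad/s, so T = P/ω = 13.6×10³ / 357.1 = 38.09 N·m.
J = πd⁴/32 = π(0.0499)⁴/32 = 6.087×10^-7 m⁴.
τ_max = T·r/J = 38.09 × 0.0249 / 6.087×10^-7 = 1.561×10^6 Pa.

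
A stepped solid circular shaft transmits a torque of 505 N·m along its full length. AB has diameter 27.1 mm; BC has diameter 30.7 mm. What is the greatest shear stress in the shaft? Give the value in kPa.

129000 kPa

Under the same torque, τ_max = 16T/(πd³) is largest where d is smallest — segment AB (d = 27.1 mm).
τ_max = 16·505.0/(π·(0.0271)³) = 1.292×10^8 Pa.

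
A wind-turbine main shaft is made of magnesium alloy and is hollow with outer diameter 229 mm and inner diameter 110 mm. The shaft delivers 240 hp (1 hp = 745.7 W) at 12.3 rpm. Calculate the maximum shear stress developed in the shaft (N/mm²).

62.2 N/mm²

ω = 2π·12.3/60 = 1.288 rad/s, so T = P/ω = 240×745.7 / 1.288 = 138900 N·m.
J = π(d_o⁴ − d_i⁴)/32 = π(0.229⁴ − 0.110⁴)/32 = 2.556×10^-4 m⁴.
τ_max = T·r/J = 138900 × 0.115 / 2.556×10^-4 = 6.224×10^7 Pa.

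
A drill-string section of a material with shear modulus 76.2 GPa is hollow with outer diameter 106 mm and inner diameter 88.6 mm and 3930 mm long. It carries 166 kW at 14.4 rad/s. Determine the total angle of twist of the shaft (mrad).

93.7 mrad

ω = 14.4 rad/s, so T = P/ω = 166×10³ / 14.40 = 11530 N·m.
J = π(d_o⁴ − d_i⁴)/32 = π(0.106⁴ − 0.0886⁴)/32 = 6.345×10^-6 m⁴.
θ = T·L/(G·J) = 11530 × 3.93 / (76.2×10⁹ × 6.345×10^-6) = 0.09371 rad.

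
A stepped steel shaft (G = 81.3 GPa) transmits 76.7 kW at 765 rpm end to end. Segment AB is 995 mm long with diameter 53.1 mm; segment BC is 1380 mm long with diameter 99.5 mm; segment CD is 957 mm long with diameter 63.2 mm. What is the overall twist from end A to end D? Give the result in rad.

ω = 2π·765/60 = 80.11 rad/s, so T = P/ω = 76.7×10³ / 80.11 = 957.4 N·m.
J_AB = π(0.0531)⁴/32 = 7.81×10^-7 m⁴; J_BC = π(0.0995)⁴/32 = 9.62×10^-6 m⁴; J_CD = π(0.0632)⁴/32 = 1.57×10^-6 m⁴.
θ = (T/G)·Σ L_i/J_i = (957.4/81.3×10⁹)·(0.995/7.81×10^-7 + 1.38/9.62×10^-6 + 0.957/1.57×10^-6) = 0.02390 rad.

0.0239 rad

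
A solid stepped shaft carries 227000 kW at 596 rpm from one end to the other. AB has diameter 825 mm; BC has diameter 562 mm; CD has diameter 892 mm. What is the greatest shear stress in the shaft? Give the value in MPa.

104 MPa

ω = 2π·596/60 = 62.41 rad/s, so T = P/ω = 227000×10³ / 62.41 = 3.637e6 N·m.
Under the same torque, τ_max = 16T/(πd³) is largest where d is smallest — segment BC (d = 562 mm).
τ_max = 16·3.637e6/(π·(0.562)³) = 1.044×10^8 Pa.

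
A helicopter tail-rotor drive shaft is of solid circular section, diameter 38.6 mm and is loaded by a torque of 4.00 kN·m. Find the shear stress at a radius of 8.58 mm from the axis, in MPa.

J = πd⁴/32 = π(0.0386)⁴/32 = 2.179×10^-7 m⁴.
Shear stress varies linearly with radius: τ = T·r/J = 4000 × 0.00858 / 2.179×10^-7 = 1.575×10^8 Pa.

157 MPa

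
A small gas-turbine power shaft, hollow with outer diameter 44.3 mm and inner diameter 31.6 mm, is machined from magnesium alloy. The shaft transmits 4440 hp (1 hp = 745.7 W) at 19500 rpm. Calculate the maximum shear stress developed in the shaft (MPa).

128 MPa

ω = 2π·19500/60 = 2042 rad/s, so T = P/ω = 4440×745.7 / 2042 = 1621 N·m.
J = π(d_o⁴ − d_i⁴)/32 = π(0.0443⁴ − 0.0316⁴)/32 = 2.802×10^-7 m⁴.
τ_max = T·r/J = 1621 × 0.0221 / 2.802×10^-7 = 1.282×10^8 Pa.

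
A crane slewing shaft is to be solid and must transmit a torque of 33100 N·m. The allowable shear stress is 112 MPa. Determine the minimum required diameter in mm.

For a solid shaft τ_max = 16T/(πd³), so d = (16T/(π τ_allow))^(1/3) = (16·33100/(π·1.12×10^8))^(1/3) = 0.1146 m.

115 mm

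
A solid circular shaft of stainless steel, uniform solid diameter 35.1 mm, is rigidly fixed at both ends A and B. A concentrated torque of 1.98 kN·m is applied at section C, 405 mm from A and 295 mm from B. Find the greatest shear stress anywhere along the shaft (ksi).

With uniform GJ and both ends fixed, compatibility θ_AC = θ_CB gives T_A·a = T_B·b, together with T_A + T_B = T₀.
T_A = T₀·b/(a+b) = 1980·295/700.0 = 834.4 N·m; T_B = 1146 N·m.
τ in each portion: τ_AC = 9.83×10^7 Pa, τ_CB = 1.35×10^8 Pa; maximum is in CB.
τ_max = T_CB·r/J = 1146·0.0175/1.49×10^-7 = 1.349×10^8 Pa.

19.6 ksi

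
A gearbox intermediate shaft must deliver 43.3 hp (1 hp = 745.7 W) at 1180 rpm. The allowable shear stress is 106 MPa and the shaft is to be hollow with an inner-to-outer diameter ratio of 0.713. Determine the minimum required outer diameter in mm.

ω = 2π·1180/60 = 123.6 rad/s, so T = P/ω = 43.3×745.7 / 123.6 = 261.3 N·m.
For a hollow shaft with d_i/d_o = 0.713: τ_max = 16T/(π d_o³ (1−k⁴)), so d_o = [16T/(π τ_allow (1−k⁴))]^(1/3) = [16·261.3/(π·1.06×10^8·0.7416)]^(1/3) = 0.02568 m.

25.7 mm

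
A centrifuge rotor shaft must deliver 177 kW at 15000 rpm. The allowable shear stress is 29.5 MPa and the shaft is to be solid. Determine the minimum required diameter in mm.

ω = 2π·15000/60 = 1571 rad/s, so T = P/ω = 177×10³ / 1571 = 112.7 N·m.
For a solid shaft τ_max = 16T/(πd³), so d = (16T/(π τ_allow))^(1/3) = (16·112.7/(π·2.95×10^7))^(1/3) = 0.02689 m.

26.9 mm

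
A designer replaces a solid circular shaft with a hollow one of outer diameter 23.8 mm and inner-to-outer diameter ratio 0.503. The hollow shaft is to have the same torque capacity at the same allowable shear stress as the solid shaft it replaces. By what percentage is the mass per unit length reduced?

Equal τ_max and T ⇒ the solid shaft needs d_s³ = d_o³(1−k⁴), so d_s = 23.8·(1−0.503⁴)^(1/3) = 23.28 mm.
Area ratio A_h/A_s = d_o²(1−k²)/d_s² = (1−k²)/(1−k⁴)^(2/3) = 0.7807.
Mass saving = 1 − 0.7807 = 21.9 %.

21.9 %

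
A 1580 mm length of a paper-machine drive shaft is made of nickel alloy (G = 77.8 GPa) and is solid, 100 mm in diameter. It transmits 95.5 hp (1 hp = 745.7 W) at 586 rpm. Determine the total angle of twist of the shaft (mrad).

2.40 mrad

ω = 2π·586/60 = 61.37 rad/s, so T = P/ω = 95.5×745.7 / 61.37 = 1160 N·m.
J = πd⁴/32 = π(0.100)⁴/32 = 9.817×10^-6 m⁴.
θ = T·L/(G·J) = 1160 × 1.58 / (77.8×10⁹ × 9.817×10^-6) = 2.401×10^-3 rad.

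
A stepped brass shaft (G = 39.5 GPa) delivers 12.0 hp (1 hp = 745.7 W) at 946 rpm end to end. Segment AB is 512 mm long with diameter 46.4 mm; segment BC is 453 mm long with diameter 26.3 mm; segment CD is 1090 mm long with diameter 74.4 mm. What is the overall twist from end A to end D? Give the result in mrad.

ω = 2π·946/60 = 99.06 rad/s, so T = P/ω = 12.0×745.7 / 99.06 = 90.33 N·m.
J_AB = π(0.0464)⁴/32 = 4.55×10^-7 m⁴; J_BC = π(0.0263)⁴/32 = 4.70×10^-8 m⁴; J_CD = π(0.0744)⁴/32 = 3.01×10^-6 m⁴.
θ = (T/G)·Σ L_i/J_i = (90.33/39.5×10⁹)·(0.512/4.55×10^-7 + 0.453/4.70×10^-8 + 1.09/3.01×10^-6) = 0.02546 rad.

25.5 mrad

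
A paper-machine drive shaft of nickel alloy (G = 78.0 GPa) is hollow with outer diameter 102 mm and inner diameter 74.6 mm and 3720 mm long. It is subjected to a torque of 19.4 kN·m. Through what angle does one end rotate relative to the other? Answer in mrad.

122 mrad

J = π(d_o⁴ − d_i⁴)/32 = π(0.102⁴ − 0.0746⁴)/32 = 7.586×10^-6 m⁴.
θ = T·L/(G·J) = 19400 × 3.72 / (78.0×10⁹ × 7.586×10^-6) = 0.1220 rad.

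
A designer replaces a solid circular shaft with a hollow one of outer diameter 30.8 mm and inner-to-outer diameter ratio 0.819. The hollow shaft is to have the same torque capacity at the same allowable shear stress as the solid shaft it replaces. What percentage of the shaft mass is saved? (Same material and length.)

51.0 %

Equal τ_max and T ⇒ the solid shaft needs d_s³ = d_o³(1−k⁴), so d_s = 30.8·(1−0.819⁴)^(1/3) = 25.24 mm.
Area ratio A_h/A_s = d_o²(1−k²)/d_s² = (1−k²)/(1−k⁴)^(2/3) = 0.4904.
Mass saving = 1 − 0.4904 = 51.0 %.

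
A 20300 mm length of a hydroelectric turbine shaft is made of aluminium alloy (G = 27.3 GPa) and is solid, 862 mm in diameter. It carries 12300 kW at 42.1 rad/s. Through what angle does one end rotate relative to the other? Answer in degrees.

0.230°

ω = 42.1 rad/s, so T = P/ω = 12300×10³ / 42.10 = 292200 N·m.
J = πd⁴/32 = π(0.862)⁴/32 = 0.05420 m⁴.
θ = T·L/(G·J) = 292200 × 20.3 / (27.3×10⁹ × 0.05420) = 4.008×10^-3 rad.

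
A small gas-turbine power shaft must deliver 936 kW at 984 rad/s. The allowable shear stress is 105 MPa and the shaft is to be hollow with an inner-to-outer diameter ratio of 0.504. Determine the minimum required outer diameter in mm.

ω = 984 rad/s, so T = P/ω = 936×10³ / 984.0 = 951.2 N·m.
For a hollow shaft with d_i/d_o = 0.504: τ_max = 16T/(π d_o³ (1−k⁴)), so d_o = [16T/(π τ_allow (1−k⁴))]^(1/3) = [16·951.2/(π·1.05×10^8·0.9355)]^(1/3) = 0.03667 m.

36.7 mm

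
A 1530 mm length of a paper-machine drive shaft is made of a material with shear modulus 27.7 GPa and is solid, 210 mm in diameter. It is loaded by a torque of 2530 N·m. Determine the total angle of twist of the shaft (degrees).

0.0419°

J = πd⁴/32 = π(0.210)⁴/32 = 1.909×10^-4 m⁴.
θ = T·L/(G·J) = 2530 × 1.53 / (27.7×10⁹ × 1.909×10^-4) = 7.319×10^-4 rad.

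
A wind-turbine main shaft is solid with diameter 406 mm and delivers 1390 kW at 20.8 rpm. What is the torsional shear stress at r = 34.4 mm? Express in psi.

ω = 2π·20.8/60 = 2.178 rad/s, so T = P/ω = 1390×10³ / 2.178 = 638200 N·m.
J = πd⁴/32 = π(0.406)⁴/32 = 2.667×10^-3 m⁴.
Shear stress varies linearly with radius: τ = T·r/J = 638200 × 0.0344 / 2.667×10^-3 = 8.230×10^6 Pa.

1190 psi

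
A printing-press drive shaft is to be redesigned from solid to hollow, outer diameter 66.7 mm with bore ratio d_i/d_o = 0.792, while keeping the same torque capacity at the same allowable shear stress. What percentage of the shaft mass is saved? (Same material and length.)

Equal τ_max and T ⇒ the solid shaft needs d_s³ = d_o³(1−k⁴), so d_s = 66.7·(1−0.792⁴)^(1/3) = 56.46 mm.
Area ratio A_h/A_s = d_o²(1−k²)/d_s² = (1−k²)/(1−k⁴)^(2/3) = 0.5202.
Mass saving = 1 − 0.5202 = 48.0 %.

48.0 %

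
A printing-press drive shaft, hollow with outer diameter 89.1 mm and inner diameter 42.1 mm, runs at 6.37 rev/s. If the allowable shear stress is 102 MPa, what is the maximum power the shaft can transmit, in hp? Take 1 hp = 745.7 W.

J = π(d_o⁴ − d_i⁴)/32 = π(0.0891⁴ − 0.0421⁴)/32 = 5.879×10^-6 m⁴.
T_max = τ_allow·J/r = 1.02×10^8 × 5.879×10^-6 / 0.0445 = 13460 N·m.
ω = 2π·6.37 = 40.02 rad/s, so P_max = T_max·ω = 5.387×10^5 W.

722 hp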